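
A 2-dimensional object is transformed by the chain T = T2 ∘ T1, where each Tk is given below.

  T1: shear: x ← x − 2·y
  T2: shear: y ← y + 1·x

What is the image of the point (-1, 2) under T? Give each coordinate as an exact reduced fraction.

T(p) = (-5, -3)

T1 shear: x ← x − 2·y: (-1, 2) → (-5, 2)
T2 shear: y ← y + 1·x: (-5, 2) → (-5, -3)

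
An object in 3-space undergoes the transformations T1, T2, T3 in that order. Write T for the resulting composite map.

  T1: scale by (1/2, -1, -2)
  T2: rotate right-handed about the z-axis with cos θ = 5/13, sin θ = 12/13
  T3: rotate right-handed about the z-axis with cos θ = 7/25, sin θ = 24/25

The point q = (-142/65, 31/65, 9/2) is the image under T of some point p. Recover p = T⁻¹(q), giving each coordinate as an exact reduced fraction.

T1 = [1/2 0 0 0; 0 -1 0 0; 0 0 -2 0; 0 0 0 1]
T2·T1 = [5/26 12/13 0 0; 6/13 -5/13 0 0; 0 0 -2 0; 0 0 0 1]
T3·…·T1 = [-253/650 204/325 0 0; 102/325 253/325 0 0; 0 0 -2 0; 0 0 0 1]
det M = 1; M⁻¹ = [-506/325 408/325 0 0; 204/325 253/325 0 0; 0 0 -1/2 0; 0 0 0 1]
M⁻¹ · (-142/65, 31/65, 9/2)ᵀ = (4, -1, -9/4)ᵀ

p = (4, -1, -9/4)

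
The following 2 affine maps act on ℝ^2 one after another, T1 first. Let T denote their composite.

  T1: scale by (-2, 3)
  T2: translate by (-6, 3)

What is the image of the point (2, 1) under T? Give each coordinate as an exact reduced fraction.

T(p) = (-10, 6)

T1 scale by (-2, 3): (2, 1) → (-4, 3)
T2 translate by (-6, 3): (-4, 3) → (-10, 6)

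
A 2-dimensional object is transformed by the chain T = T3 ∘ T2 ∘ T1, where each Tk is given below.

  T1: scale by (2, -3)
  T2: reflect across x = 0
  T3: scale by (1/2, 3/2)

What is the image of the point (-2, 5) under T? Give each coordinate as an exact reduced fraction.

T1 scale by (2, -3): (-2, 5) → (-4, -15)
T2 reflect across x = 0: (-4, -15) → (4, -15)
T3 scale by (1/2, 3/2): (4, -15) → (2, -45/2)

T(p) = (2, -45/2)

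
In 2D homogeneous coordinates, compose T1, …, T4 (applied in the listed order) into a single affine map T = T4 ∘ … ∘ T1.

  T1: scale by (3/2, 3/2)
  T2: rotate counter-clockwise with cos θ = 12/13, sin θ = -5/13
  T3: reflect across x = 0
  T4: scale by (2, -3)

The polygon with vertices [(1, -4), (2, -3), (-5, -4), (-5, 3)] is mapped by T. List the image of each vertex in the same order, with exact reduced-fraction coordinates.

T1 scale by (3/2, 3/2): (1, -4) → (3/2, -6); (2, -3) → (3, -9/2); (-5, -4) → (-15/2, -6); (-5, 3) → (-15/2, 9/2)
T2 rotate counter-clockwise with cos θ = 12/13, sin θ = -5/13: (3/2, -6) → (-12/13, -159/26); (3, -9/2) → (27/26, -69/13); (-15/2, -6) → (-120/13, -69/26); (-15/2, 9/2) → (-135/26, 183/26)
T3 reflect across x = 0: (-12/13, -159/26) → (12/13, -159/26); (27/26, -69/13) → (-27/26, -69/13); (-120/13, -69/26) → (120/13, -69/26); (-135/26, 183/26) → (135/26, 183/26)
T4 scale by (2, -3): (12/13, -159/26) → (24/13, 477/26); (-27/26, -69/13) → (-27/13, 207/13); (120/13, -69/26) → (240/13, 207/26); (135/26, 183/26) → (135/13, -549/26)

image vertices: (24/13, 477/26), (-27/13, 207/13), (240/13, 207/26), (135/13, -549/26)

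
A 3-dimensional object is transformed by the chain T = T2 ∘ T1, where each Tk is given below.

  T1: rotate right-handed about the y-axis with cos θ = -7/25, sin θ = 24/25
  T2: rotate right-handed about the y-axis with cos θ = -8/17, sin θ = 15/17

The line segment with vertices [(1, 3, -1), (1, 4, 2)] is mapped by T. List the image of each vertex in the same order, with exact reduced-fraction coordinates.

T1 rotate right-handed about the y-axis with cos θ = -7/25, sin θ = 24/25: (1, 3, -1) → (-31/25, 3, -17/25); (1, 4, 2) → (41/25, 4, -38/25)
T2 rotate right-handed about the y-axis with cos θ = -8/17, sin θ = 15/17: (-31/25, 3, -17/25) → (-7/425, 3, 601/425); (41/25, 4, -38/25) → (-898/425, 4, -311/425)

image vertices: (-7/425, 3, 601/425), (-898/425, 4, -311/425)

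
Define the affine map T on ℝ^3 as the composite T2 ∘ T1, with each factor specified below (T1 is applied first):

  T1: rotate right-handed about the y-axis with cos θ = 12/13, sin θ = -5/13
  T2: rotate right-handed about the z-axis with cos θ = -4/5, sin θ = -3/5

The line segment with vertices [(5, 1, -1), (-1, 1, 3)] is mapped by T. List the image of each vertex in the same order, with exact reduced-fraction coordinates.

image vertices: (-17/5, -19/5, 1), (147/65, 29/65, 31/13)

T1 rotate right-handed about the y-axis with cos θ = 12/13, sin θ = -5/13: (5, 1, -1) → (5, 1, 1); (-1, 1, 3) → (-27/13, 1, 31/13)
T2 rotate right-handed about the z-axis with cos θ = -4/5, sin θ = -3/5: (5, 1, 1) → (-17/5, -19/5, 1); (-27/13, 1, 31/13) → (147/65, 29/65, 31/13)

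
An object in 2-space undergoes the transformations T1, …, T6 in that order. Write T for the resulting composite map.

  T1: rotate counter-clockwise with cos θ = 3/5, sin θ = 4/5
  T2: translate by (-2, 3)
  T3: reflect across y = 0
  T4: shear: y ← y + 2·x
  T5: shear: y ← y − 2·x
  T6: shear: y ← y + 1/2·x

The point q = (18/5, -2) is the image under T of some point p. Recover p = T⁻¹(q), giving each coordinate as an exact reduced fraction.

p = (4, -4)

T1 = [3/5 -4/5 0; 4/5 3/5 0; 0 0 1]
T2·T1 = [3/5 -4/5 -2; 4/5 3/5 3; 0 0 1]
T3·…·T1 = [3/5 -4/5 -2; -4/5 -3/5 -3; 0 0 1]
T4·…·T1 = [3/5 -4/5 -2; 2/5 -11/5 -7; 0 0 1]
T5·…·T1 = [3/5 -4/5 -2; -4/5 -3/5 -3; 0 0 1]
T6·…·T1 = [3/5 -4/5 -2; -1/2 -1 -4; 0 0 1]
det M = -1; M⁻¹ = [1 -4/5 -6/5; -1/2 -3/5 -17/5; 0 0 1]
M⁻¹ · (18/5, -2)ᵀ = (4, -4)ᵀ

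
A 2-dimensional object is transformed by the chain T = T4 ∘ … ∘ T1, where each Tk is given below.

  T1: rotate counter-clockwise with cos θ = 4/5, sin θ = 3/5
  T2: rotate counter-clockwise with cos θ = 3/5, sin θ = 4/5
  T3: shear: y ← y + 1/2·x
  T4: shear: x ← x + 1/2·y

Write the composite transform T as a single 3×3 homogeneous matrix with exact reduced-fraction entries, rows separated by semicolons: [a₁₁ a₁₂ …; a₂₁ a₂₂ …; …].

T1 = [4/5 -3/5 0; 3/5 4/5 0; 0 0 1]
T2·T1 = [0 -1 0; 1 0 0; 0 0 1]
T3·…·T1 = [0 -1 0; 1 -1/2 0; 0 0 1]
T4·…·T1 = [1/2 -5/4 0; 1 -1/2 0; 0 0 1]

T = [1/2 -5/4 0; 1 -1/2 0; 0 0 1]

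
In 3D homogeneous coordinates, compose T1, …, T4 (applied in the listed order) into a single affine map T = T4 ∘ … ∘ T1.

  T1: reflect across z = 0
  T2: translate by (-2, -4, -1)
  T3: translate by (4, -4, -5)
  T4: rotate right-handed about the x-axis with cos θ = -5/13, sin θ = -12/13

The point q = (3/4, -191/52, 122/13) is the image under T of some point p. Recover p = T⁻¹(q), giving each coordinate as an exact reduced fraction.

T1 = [1 0 0 0; 0 1 0 0; 0 0 -1 0; 0 0 0 1]
T2·T1 = [1 0 0 -2; 0 1 0 -4; 0 0 -1 -1; 0 0 0 1]
T3·…·T1 = [1 0 0 2; 0 1 0 -8; 0 0 -1 -6; 0 0 0 1]
T4·…·T1 = [1 0 0 2; 0 -5/13 -12/13 -32/13; 0 -12/13 5/13 126/13; 0 0 0 1]
det M = -1; M⁻¹ = [1 0 0 -2; 0 -5/13 -12/13 8; 0 -12/13 5/13 -6; 0 0 0 1]
M⁻¹ · (3/4, -191/52, 122/13)ᵀ = (-5/4, 3/4, 1)ᵀ

p = (-5/4, 3/4, 1)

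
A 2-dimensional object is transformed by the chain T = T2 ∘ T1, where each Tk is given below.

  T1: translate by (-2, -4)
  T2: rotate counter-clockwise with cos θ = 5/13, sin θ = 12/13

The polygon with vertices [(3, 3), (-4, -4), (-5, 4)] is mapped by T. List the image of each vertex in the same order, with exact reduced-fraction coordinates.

image vertices: (17/13, 7/13), (66/13, -112/13), (-35/13, -84/13)

T1 translate by (-2, -4): (3, 3) → (1, -1); (-4, -4) → (-6, -8); (-5, 4) → (-7, 0)
T2 rotate counter-clockwise with cos θ = 5/13, sin θ = 12/13: (1, -1) → (17/13, 7/13); (-6, -8) → (66/13, -112/13); (-7, 0) → (-35/13, -84/13)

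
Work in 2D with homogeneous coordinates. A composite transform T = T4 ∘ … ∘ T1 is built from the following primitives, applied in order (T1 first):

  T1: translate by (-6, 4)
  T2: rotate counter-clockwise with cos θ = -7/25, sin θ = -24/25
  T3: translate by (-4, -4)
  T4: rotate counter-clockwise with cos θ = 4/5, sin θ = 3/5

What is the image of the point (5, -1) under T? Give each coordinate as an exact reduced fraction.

T1 translate by (-6, 4): (5, -1) → (-1, 3)
T2 rotate counter-clockwise with cos θ = -7/25, sin θ = -24/25: (-1, 3) → (79/25, 3/25)
T3 translate by (-4, -4): (79/25, 3/25) → (-21/25, -97/25)
T4 rotate counter-clockwise with cos θ = 4/5, sin θ = 3/5: (-21/25, -97/25) → (207/125, -451/125)

T(p) = (207/125, -451/125)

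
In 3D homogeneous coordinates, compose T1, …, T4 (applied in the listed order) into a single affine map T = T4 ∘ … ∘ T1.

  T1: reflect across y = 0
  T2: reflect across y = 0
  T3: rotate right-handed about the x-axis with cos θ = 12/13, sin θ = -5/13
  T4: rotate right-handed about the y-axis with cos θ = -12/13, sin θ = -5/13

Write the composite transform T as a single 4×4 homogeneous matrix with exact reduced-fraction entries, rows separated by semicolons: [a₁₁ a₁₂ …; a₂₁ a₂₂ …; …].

T1 = [1 0 0 0; 0 -1 0 0; 0 0 1 0; 0 0 0 1]
T2·T1 = [1 0 0 0; 0 1 0 0; 0 0 1 0; 0 0 0 1]
T3·…·T1 = [1 0 0 0; 0 12/13 5/13 0; 0 -5/13 12/13 0; 0 0 0 1]
T4·…·T1 = [-12/13 25/169 -60/169 0; 0 12/13 5/13 0; 5/13 60/169 -144/169 0; 0 0 0 1]

T = [-12/13 25/169 -60/169 0; 0 12/13 5/13 0; 5/13 60/169 -144/169 0; 0 0 0 1]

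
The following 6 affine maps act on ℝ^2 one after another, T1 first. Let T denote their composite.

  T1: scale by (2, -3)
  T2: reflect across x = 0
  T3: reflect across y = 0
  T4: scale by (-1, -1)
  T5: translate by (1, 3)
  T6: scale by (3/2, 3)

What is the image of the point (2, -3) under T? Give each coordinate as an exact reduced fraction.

T1 scale by (2, -3): (2, -3) → (4, 9)
T2 reflect across x = 0: (4, 9) → (-4, 9)
T3 reflect across y = 0: (-4, 9) → (-4, -9)
T4 scale by (-1, -1): (-4, -9) → (4, 9)
T5 translate by (1, 3): (4, 9) → (5, 12)
T6 scale by (3/2, 3): (5, 12) → (15/2, 36)

T(p) = (15/2, 36)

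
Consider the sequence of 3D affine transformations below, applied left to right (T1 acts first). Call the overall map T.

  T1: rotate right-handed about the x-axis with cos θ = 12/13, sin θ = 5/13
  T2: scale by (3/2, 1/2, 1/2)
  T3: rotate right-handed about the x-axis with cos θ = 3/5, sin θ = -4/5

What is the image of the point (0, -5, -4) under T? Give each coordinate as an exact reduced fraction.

T(p) = (0, -206/65, -59/130)

T1 rotate right-handed about the x-axis with cos θ = 12/13, sin θ = 5/13: (0, -5, -4) → (0, -40/13, -73/13)
T2 scale by (3/2, 1/2, 1/2): (0, -40/13, -73/13) → (0, -20/13, -73/26)
T3 rotate right-handed about the x-axis with cos θ = 3/5, sin θ = -4/5: (0, -20/13, -73/26) → (0, -206/65, -59/130)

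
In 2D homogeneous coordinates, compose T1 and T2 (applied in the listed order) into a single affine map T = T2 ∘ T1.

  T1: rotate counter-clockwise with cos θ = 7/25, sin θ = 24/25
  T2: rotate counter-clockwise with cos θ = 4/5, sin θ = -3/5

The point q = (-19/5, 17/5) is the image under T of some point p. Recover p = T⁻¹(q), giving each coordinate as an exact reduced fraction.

T1 = [7/25 -24/25 0; 24/25 7/25 0; 0 0 1]
T2·T1 = [4/5 -3/5 0; 3/5 4/5 0; 0 0 1]
det M = 1; M⁻¹ = [4/5 3/5 0; -3/5 4/5 0; 0 0 1]
M⁻¹ · (-19/5, 17/5)ᵀ = (-1, 5)ᵀ

p = (-1, 5)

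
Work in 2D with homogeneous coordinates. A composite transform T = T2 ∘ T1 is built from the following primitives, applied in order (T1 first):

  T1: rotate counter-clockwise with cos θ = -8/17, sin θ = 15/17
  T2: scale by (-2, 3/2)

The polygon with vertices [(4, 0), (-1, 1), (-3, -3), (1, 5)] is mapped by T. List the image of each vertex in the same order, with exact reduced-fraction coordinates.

image vertices: (64/17, 90/17), (14/17, -69/34), (-138/17, -63/34), (166/17, -75/34)

T1 rotate counter-clockwise with cos θ = -8/17, sin θ = 15/17: (4, 0) → (-32/17, 60/17); (-1, 1) → (-7/17, -23/17); (-3, -3) → (69/17, -21/17); (1, 5) → (-83/17, -25/17)
T2 scale by (-2, 3/2): (-32/17, 60/17) → (64/17, 90/17); (-7/17, -23/17) → (14/17, -69/34); (69/17, -21/17) → (-138/17, -63/34); (-83/17, -25/17) → (166/17, -75/34)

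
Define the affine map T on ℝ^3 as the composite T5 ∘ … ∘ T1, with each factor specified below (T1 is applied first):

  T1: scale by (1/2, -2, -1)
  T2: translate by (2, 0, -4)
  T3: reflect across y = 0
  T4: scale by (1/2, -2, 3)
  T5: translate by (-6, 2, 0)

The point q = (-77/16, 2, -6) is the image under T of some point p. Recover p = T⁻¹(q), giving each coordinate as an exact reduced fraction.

T1 = [1/2 0 0 0; 0 -2 0 0; 0 0 -1 0; 0 0 0 1]
T2·T1 = [1/2 0 0 2; 0 -2 0 0; 0 0 -1 -4; 0 0 0 1]
T3·…·T1 = [1/2 0 0 2; 0 2 0 0; 0 0 -1 -4; 0 0 0 1]
T4·…·T1 = [1/4 0 0 1; 0 -4 0 0; 0 0 -3 -12; 0 0 0 1]
T5·…·T1 = [1/4 0 0 -5; 0 -4 0 2; 0 0 -3 -12; 0 0 0 1]
det M = 3; M⁻¹ = [4 0 0 20; 0 -1/4 0 1/2; 0 0 -1/3 -4; 0 0 0 1]
M⁻¹ · (-77/16, 2, -6)ᵀ = (3/4, 0, -2)ᵀ

p = (3/4, 0, -2)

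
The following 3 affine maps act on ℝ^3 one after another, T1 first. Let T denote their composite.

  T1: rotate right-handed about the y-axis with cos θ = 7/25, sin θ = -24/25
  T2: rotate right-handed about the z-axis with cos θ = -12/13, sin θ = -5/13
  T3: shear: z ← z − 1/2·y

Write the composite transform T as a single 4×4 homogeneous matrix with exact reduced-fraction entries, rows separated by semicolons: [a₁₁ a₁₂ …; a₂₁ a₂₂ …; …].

T = [-84/325 5/13 288/325 0; -7/65 -12/13 24/65 0; 659/650 6/13 31/325 0; 0 0 0 1]

T1 = [7/25 0 -24/25 0; 0 1 0 0; 24/25 0 7/25 0; 0 0 0 1]
T2·T1 = [-84/325 5/13 288/325 0; -7/65 -12/13 24/65 0; 24/25 0 7/25 0; 0 0 0 1]
T3·…·T1 = [-84/325 5/13 288/325 0; -7/65 -12/13 24/65 0; 659/650 6/13 31/325 0; 0 0 0 1]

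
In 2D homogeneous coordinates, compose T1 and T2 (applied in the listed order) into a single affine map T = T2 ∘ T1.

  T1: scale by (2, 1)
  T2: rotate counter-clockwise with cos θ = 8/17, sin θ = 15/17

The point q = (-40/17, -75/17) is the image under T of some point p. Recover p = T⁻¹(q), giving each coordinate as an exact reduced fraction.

p = (-5/2, 0)

T1 = [2 0 0; 0 1 0; 0 0 1]
T2·T1 = [16/17 -15/17 0; 30/17 8/17 0; 0 0 1]
det M = 2; M⁻¹ = [4/17 15/34 0; -15/17 8/17 0; 0 0 1]
M⁻¹ · (-40/17, -75/17)ᵀ = (-5/2, 0)ᵀ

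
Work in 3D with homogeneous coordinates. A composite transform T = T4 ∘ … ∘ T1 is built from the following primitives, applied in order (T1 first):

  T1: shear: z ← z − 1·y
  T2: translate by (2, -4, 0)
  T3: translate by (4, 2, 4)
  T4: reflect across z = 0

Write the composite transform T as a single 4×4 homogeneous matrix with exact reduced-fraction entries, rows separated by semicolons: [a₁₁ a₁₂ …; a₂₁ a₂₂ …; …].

T1 = [1 0 0 0; 0 1 0 0; 0 -1 1 0; 0 0 0 1]
T2·T1 = [1 0 0 2; 0 1 0 -4; 0 -1 1 0; 0 0 0 1]
T3·…·T1 = [1 0 0 6; 0 1 0 -2; 0 -1 1 4; 0 0 0 1]
T4·…·T1 = [1 0 0 6; 0 1 0 -2; 0 1 -1 -4; 0 0 0 1]

T = [1 0 0 6; 0 1 0 -2; 0 1 -1 -4; 0 0 0 1]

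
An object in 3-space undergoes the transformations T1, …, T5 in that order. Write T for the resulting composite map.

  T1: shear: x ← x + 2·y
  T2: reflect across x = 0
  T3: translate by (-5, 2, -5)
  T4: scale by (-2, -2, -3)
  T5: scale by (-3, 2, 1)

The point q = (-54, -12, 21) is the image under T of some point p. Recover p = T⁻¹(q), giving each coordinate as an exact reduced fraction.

T1 = [1 2 0 0; 0 1 0 0; 0 0 1 0; 0 0 0 1]
T2·T1 = [-1 -2 0 0; 0 1 0 0; 0 0 1 0; 0 0 0 1]
T3·…·T1 = [-1 -2 0 -5; 0 1 0 2; 0 0 1 -5; 0 0 0 1]
T4·…·T1 = [2 4 0 10; 0 -2 0 -4; 0 0 -3 15; 0 0 0 1]
T5·…·T1 = [-6 -12 0 -30; 0 -4 0 -8; 0 0 -3 15; 0 0 0 1]
det M = -72; M⁻¹ = [-1/6 1/2 0 -1; 0 -1/4 0 -2; 0 0 -1/3 5; 0 0 0 1]
M⁻¹ · (-54, -12, 21)ᵀ = (2, 1, -2)ᵀ

p = (2, 1, -2)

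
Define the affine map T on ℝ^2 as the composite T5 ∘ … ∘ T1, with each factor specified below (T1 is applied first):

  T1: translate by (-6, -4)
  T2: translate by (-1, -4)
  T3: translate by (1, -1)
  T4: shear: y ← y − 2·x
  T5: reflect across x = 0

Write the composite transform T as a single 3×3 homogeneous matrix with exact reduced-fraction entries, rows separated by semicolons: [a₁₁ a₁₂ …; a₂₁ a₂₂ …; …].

T = [-1 0 6; -2 1 3; 0 0 1]

T1 = [1 0 -6; 0 1 -4; 0 0 1]
T2·T1 = [1 0 -7; 0 1 -8; 0 0 1]
T3·…·T1 = [1 0 -6; 0 1 -9; 0 0 1]
T4·…·T1 = [1 0 -6; -2 1 3; 0 0 1]
T5·…·T1 = [-1 0 6; -2 1 3; 0 0 1]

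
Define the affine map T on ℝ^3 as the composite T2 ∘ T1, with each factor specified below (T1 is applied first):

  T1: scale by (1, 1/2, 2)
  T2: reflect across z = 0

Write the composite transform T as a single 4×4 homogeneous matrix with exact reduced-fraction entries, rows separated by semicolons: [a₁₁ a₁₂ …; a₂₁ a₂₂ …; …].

T1 = [1 0 0 0; 0 1/2 0 0; 0 0 2 0; 0 0 0 1]
T2·T1 = [1 0 0 0; 0 1/2 0 0; 0 0 -2 0; 0 0 0 1]

T = [1 0 0 0; 0 1/2 0 0; 0 0 -2 0; 0 0 0 1]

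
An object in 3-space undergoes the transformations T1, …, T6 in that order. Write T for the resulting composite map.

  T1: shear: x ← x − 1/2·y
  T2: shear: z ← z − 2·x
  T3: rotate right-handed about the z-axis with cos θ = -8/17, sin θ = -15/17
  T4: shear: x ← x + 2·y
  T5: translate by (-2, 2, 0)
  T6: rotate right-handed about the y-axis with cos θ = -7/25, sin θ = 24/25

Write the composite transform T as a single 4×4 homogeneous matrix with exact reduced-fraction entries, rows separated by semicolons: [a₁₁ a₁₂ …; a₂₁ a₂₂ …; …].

T = [-22/17 282/425 24/25 14/25; -15/17 -1/34 0 2; 46/17 -551/425 -7/25 48/25; 0 0 0 1]

T1 = [1 -1/2 0 0; 0 1 0 0; 0 0 1 0; 0 0 0 1]
T2·T1 = [1 -1/2 0 0; 0 1 0 0; -2 1 1 0; 0 0 0 1]
T3·…·T1 = [-8/17 19/17 0 0; -15/17 -1/34 0 0; -2 1 1 0; 0 0 0 1]
T4·…·T1 = [-38/17 18/17 0 0; -15/17 -1/34 0 0; -2 1 1 0; 0 0 0 1]
T5·…·T1 = [-38/17 18/17 0 -2; -15/17 -1/34 0 2; -2 1 1 0; 0 0 0 1]
T6·…·T1 = [-22/17 282/425 24/25 14/25; -15/17 -1/34 0 2; 46/17 -551/425 -7/25 48/25; 0 0 0 1]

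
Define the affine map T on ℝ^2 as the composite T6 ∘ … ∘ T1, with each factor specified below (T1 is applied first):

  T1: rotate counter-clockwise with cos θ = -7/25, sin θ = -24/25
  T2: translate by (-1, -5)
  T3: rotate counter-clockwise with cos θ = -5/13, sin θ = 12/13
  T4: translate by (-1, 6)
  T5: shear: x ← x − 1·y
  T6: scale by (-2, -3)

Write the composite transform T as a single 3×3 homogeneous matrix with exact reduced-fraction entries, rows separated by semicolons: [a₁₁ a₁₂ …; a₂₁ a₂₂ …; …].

T = [-574/325 718/325 6; -108/325 -969/325 -21; 0 0 1]

T1 = [-7/25 24/25 0; -24/25 -7/25 0; 0 0 1]
T2·T1 = [-7/25 24/25 -1; -24/25 -7/25 -5; 0 0 1]
T3·…·T1 = [323/325 -36/325 5; 36/325 323/325 1; 0 0 1]
T4·…·T1 = [323/325 -36/325 4; 36/325 323/325 7; 0 0 1]
T5·…·T1 = [287/325 -359/325 -3; 36/325 323/325 7; 0 0 1]
T6·…·T1 = [-574/325 718/325 6; -108/325 -969/325 -21; 0 0 1]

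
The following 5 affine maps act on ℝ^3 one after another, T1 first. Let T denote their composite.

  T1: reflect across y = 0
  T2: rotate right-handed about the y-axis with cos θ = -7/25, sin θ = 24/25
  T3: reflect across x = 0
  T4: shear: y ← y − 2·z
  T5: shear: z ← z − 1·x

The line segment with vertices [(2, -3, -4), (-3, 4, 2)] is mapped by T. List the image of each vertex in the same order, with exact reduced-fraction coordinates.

T1 reflect across y = 0: (2, -3, -4) → (2, 3, -4); (-3, 4, 2) → (-3, -4, 2)
T2 rotate right-handed about the y-axis with cos θ = -7/25, sin θ = 24/25: (2, 3, -4) → (-22/5, 3, -4/5); (-3, -4, 2) → (69/25, -4, 58/25)
T3 reflect across x = 0: (-22/5, 3, -4/5) → (22/5, 3, -4/5); (69/25, -4, 58/25) → (-69/25, -4, 58/25)
T4 shear: y ← y − 2·z: (22/5, 3, -4/5) → (22/5, 23/5, -4/5); (-69/25, -4, 58/25) → (-69/25, -216/25, 58/25)
T5 shear: z ← z − 1·x: (22/5, 23/5, -4/5) → (22/5, 23/5, -26/5); (-69/25, -216/25, 58/25) → (-69/25, -216/25, 127/25)

image vertices: (22/5, 23/5, -26/5), (-69/25, -216/25, 127/25)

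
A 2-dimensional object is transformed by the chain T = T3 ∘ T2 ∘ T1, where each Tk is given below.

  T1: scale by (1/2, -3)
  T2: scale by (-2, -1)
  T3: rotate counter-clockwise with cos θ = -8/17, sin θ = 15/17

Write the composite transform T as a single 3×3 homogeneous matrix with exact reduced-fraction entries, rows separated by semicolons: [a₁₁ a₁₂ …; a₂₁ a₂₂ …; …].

T = [8/17 -45/17 0; -15/17 -24/17 0; 0 0 1]

T1 = [1/2 0 0; 0 -3 0; 0 0 1]
T2·T1 = [-1 0 0; 0 3 0; 0 0 1]
T3·…·T1 = [8/17 -45/17 0; -15/17 -24/17 0; 0 0 1]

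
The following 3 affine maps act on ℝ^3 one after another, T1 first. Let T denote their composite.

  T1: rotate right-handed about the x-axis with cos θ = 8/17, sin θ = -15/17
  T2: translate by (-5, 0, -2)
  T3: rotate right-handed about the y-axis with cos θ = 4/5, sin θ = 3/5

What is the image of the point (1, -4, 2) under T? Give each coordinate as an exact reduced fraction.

T1 rotate right-handed about the x-axis with cos θ = 8/17, sin θ = -15/17: (1, -4, 2) → (1, -2/17, 76/17)
T2 translate by (-5, 0, -2): (1, -2/17, 76/17) → (-4, -2/17, 42/17)
T3 rotate right-handed about the y-axis with cos θ = 4/5, sin θ = 3/5: (-4, -2/17, 42/17) → (-146/85, -2/17, 372/85)

T(p) = (-146/85, -2/17, 372/85)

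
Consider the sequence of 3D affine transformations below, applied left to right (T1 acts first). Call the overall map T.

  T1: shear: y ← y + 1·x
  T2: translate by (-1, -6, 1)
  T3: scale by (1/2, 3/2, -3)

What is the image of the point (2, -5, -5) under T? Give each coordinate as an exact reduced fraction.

T1 shear: y ← y + 1·x: (2, -5, -5) → (2, -3, -5)
T2 translate by (-1, -6, 1): (2, -3, -5) → (1, -9, -4)
T3 scale by (1/2, 3/2, -3): (1, -9, -4) → (1/2, -27/2, 12)

T(p) = (1/2, -27/2, 12)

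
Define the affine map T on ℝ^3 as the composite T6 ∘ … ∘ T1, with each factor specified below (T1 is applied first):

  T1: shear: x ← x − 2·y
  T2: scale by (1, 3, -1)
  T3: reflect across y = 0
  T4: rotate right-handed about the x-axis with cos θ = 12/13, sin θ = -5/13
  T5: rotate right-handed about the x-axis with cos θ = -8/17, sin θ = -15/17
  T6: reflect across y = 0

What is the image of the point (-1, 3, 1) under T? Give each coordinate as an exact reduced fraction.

T(p) = (-7, -1399/221, 1431/221)

T1 shear: x ← x − 2·y: (-1, 3, 1) → (-7, 3, 1)
T2 scale by (1, 3, -1): (-7, 3, 1) → (-7, 9, -1)
T3 reflect across y = 0: (-7, 9, -1) → (-7, -9, -1)
T4 rotate right-handed about the x-axis with cos θ = 12/13, sin θ = -5/13: (-7, -9, -1) → (-7, -113/13, 33/13)
T5 rotate right-handed about the x-axis with cos θ = -8/17, sin θ = -15/17: (-7, -113/13, 33/13) → (-7, 1399/221, 1431/221)
T6 reflect across y = 0: (-7, 1399/221, 1431/221) → (-7, -1399/221, 1431/221)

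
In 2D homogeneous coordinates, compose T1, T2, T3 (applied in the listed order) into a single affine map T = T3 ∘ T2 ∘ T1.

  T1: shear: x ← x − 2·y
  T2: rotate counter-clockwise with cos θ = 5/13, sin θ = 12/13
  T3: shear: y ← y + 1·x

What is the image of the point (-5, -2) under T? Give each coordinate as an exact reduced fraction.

T1 shear: x ← x − 2·y: (-5, -2) → (-1, -2)
T2 rotate counter-clockwise with cos θ = 5/13, sin θ = 12/13: (-1, -2) → (19/13, -22/13)
T3 shear: y ← y + 1·x: (19/13, -22/13) → (19/13, -3/13)

T(p) = (19/13, -3/13)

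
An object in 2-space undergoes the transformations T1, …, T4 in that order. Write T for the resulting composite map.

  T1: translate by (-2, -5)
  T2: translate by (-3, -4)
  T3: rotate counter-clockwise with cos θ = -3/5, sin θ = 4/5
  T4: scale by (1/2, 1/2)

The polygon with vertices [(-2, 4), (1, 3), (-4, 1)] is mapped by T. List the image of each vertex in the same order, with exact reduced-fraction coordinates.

image vertices: (41/10, -13/10), (18/5, 1/5), (59/10, -6/5)

T1 translate by (-2, -5): (-2, 4) → (-4, -1); (1, 3) → (-1, -2); (-4, 1) → (-6, -4)
T2 translate by (-3, -4): (-4, -1) → (-7, -5); (-1, -2) → (-4, -6); (-6, -4) → (-9, -8)
T3 rotate counter-clockwise with cos θ = -3/5, sin θ = 4/5: (-7, -5) → (41/5, -13/5); (-4, -6) → (36/5, 2/5); (-9, -8) → (59/5, -12/5)
T4 scale by (1/2, 1/2): (41/5, -13/5) → (41/10, -13/10); (36/5, 2/5) → (18/5, 1/5); (59/5, -12/5) → (59/10, -6/5)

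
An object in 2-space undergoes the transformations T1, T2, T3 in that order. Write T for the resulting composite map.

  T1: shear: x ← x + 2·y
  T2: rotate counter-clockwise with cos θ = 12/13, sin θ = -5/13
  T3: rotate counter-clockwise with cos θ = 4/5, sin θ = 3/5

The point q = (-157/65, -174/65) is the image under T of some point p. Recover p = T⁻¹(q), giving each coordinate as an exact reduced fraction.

p = (1, -2)

T1 = [1 2 0; 0 1 0; 0 0 1]
T2·T1 = [12/13 29/13 0; -5/13 2/13 0; 0 0 1]
T3·…·T1 = [63/65 22/13 0; 16/65 19/13 0; 0 0 1]
det M = 1; M⁻¹ = [19/13 -22/13 0; -16/65 63/65 0; 0 0 1]
M⁻¹ · (-157/65, -174/65)ᵀ = (1, -2)ᵀ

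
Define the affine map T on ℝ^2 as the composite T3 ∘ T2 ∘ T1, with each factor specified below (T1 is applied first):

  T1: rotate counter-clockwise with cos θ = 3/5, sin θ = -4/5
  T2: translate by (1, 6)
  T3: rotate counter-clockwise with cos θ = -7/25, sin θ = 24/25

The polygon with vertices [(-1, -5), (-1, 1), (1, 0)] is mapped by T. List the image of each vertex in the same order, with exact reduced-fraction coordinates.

T1 rotate counter-clockwise with cos θ = 3/5, sin θ = -4/5: (-1, -5) → (-23/5, -11/5); (-1, 1) → (1/5, 7/5); (1, 0) → (3/5, -4/5)
T2 translate by (1, 6): (-23/5, -11/5) → (-18/5, 19/5); (1/5, 7/5) → (6/5, 37/5); (3/5, -4/5) → (8/5, 26/5)
T3 rotate counter-clockwise with cos θ = -7/25, sin θ = 24/25: (-18/5, 19/5) → (-66/25, -113/25); (6/5, 37/5) → (-186/25, -23/25); (8/5, 26/5) → (-136/25, 2/25)

image vertices: (-66/25, -113/25), (-186/25, -23/25), (-136/25, 2/25)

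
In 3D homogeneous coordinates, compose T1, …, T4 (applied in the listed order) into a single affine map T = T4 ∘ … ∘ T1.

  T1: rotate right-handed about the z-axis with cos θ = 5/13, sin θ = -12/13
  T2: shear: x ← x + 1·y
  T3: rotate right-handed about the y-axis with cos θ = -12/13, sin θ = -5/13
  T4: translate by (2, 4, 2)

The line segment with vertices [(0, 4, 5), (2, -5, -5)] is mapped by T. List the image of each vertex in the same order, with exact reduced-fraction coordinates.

image vertices: (-803/169, 72/13, -102/169), (1851/169, 3/13, 623/169)

T1 rotate right-handed about the z-axis with cos θ = 5/13, sin θ = -12/13: (0, 4, 5) → (48/13, 20/13, 5); (2, -5, -5) → (-50/13, -49/13, -5)
T2 shear: x ← x + 1·y: (48/13, 20/13, 5) → (68/13, 20/13, 5); (-50/13, -49/13, -5) → (-99/13, -49/13, -5)
T3 rotate right-handed about the y-axis with cos θ = -12/13, sin θ = -5/13: (68/13, 20/13, 5) → (-1141/169, 20/13, -440/169); (-99/13, -49/13, -5) → (1513/169, -49/13, 285/169)
T4 translate by (2, 4, 2): (-1141/169, 20/13, -440/169) → (-803/169, 72/13, -102/169); (1513/169, -49/13, 285/169) → (1851/169, 3/13, 623/169)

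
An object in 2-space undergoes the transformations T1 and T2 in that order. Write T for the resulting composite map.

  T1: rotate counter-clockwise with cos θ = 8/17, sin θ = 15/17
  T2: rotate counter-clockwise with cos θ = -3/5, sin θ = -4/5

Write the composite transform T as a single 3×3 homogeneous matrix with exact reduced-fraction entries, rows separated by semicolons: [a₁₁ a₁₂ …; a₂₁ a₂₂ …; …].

T = [36/85 77/85 0; -77/85 36/85 0; 0 0 1]

T1 = [8/17 -15/17 0; 15/17 8/17 0; 0 0 1]
T2·T1 = [36/85 77/85 0; -77/85 36/85 0; 0 0 1]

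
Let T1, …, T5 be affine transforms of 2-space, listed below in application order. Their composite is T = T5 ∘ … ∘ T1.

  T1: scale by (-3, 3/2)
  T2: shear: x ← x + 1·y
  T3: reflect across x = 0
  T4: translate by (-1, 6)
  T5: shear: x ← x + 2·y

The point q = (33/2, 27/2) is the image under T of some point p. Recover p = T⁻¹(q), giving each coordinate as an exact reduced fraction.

p = (-2/3, 5)

T1 = [-3 0 0; 0 3/2 0; 0 0 1]
T2·T1 = [-3 3/2 0; 0 3/2 0; 0 0 1]
T3·…·T1 = [3 -3/2 0; 0 3/2 0; 0 0 1]
T4·…·T1 = [3 -3/2 -1; 0 3/2 6; 0 0 1]
T5·…·T1 = [3 3/2 11; 0 3/2 6; 0 0 1]
det M = 9/2; M⁻¹ = [1/3 -1/3 -5/3; 0 2/3 -4; 0 0 1]
M⁻¹ · (33/2, 27/2)ᵀ = (-2/3, 5)ᵀ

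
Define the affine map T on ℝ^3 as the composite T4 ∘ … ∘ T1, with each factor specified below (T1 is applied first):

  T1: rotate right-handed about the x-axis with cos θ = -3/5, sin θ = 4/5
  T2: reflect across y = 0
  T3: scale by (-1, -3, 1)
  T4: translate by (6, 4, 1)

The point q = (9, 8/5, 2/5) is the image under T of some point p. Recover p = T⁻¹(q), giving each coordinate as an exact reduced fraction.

T1 = [1 0 0 0; 0 -3/5 -4/5 0; 0 4/5 -3/5 0; 0 0 0 1]
T2·T1 = [1 0 0 0; 0 3/5 4/5 0; 0 4/5 -3/5 0; 0 0 0 1]
T3·…·T1 = [-1 0 0 0; 0 -9/5 -12/5 0; 0 4/5 -3/5 0; 0 0 0 1]
T4·…·T1 = [-1 0 0 6; 0 -9/5 -12/5 4; 0 4/5 -3/5 1; 0 0 0 1]
det M = -3; M⁻¹ = [-1 0 0 6; 0 -1/5 4/5 0; 0 -4/15 -3/5 5/3; 0 0 0 1]
M⁻¹ · (9, 8/5, 2/5)ᵀ = (-3, 0, 1)ᵀ

p = (-3, 0, 1)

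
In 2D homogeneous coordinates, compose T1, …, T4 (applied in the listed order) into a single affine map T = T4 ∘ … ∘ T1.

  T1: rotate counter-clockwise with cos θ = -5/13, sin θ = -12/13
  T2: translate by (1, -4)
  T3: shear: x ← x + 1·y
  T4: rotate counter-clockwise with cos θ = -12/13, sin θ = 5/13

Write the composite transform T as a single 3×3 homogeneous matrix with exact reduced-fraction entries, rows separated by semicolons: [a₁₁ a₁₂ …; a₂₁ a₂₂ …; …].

T = [264/169 -59/169 56/13; 59/169 95/169 33/13; 0 0 1]

T1 = [-5/13 12/13 0; -12/13 -5/13 0; 0 0 1]
T2·T1 = [-5/13 12/13 1; -12/13 -5/13 -4; 0 0 1]
T3·…·T1 = [-17/13 7/13 -3; -12/13 -5/13 -4; 0 0 1]
T4·…·T1 = [264/169 -59/169 56/13; 59/169 95/169 33/13; 0 0 1]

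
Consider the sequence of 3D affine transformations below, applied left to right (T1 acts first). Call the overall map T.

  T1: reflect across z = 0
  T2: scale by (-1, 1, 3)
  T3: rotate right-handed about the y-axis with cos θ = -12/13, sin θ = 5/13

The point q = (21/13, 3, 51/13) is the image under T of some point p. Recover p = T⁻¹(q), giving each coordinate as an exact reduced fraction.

T1 = [1 0 0 0; 0 1 0 0; 0 0 -1 0; 0 0 0 1]
T2·T1 = [-1 0 0 0; 0 1 0 0; 0 0 -3 0; 0 0 0 1]
T3·…·T1 = [12/13 0 -15/13 0; 0 1 0 0; 5/13 0 36/13 0; 0 0 0 1]
det M = 3; M⁻¹ = [12/13 0 5/13 0; 0 1 0 0; -5/39 0 4/13 0; 0 0 0 1]
M⁻¹ · (21/13, 3, 51/13)ᵀ = (3, 3, 1)ᵀ

p = (3, 3, 1)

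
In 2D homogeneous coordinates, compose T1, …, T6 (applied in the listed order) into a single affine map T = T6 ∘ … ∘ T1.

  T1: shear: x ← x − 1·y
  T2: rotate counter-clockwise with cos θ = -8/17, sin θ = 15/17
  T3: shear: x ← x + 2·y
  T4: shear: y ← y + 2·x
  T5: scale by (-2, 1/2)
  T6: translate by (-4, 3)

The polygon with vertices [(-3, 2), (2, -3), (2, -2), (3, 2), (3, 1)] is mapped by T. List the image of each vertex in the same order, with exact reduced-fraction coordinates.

image vertices: (276/17, -333/34), (-474/17, 607/34), (-368/17, 239/17), (12/17, 21/34), (-94/17, 75/17)

T1 shear: x ← x − 1·y: (-3, 2) → (-5, 2); (2, -3) → (5, -3); (2, -2) → (4, -2); (3, 2) → (1, 2); (3, 1) → (2, 1)
T2 rotate counter-clockwise with cos θ = -8/17, sin θ = 15/17: (-5, 2) → (10/17, -91/17); (5, -3) → (5/17, 99/17); (4, -2) → (-2/17, 76/17); (1, 2) → (-38/17, -1/17); (2, 1) → (-31/17, 22/17)
T3 shear: x ← x + 2·y: (10/17, -91/17) → (-172/17, -91/17); (5/17, 99/17) → (203/17, 99/17); (-2/17, 76/17) → (150/17, 76/17); (-38/17, -1/17) → (-40/17, -1/17); (-31/17, 22/17) → (13/17, 22/17)
T4 shear: y ← y + 2·x: (-172/17, -91/17) → (-172/17, -435/17); (203/17, 99/17) → (203/17, 505/17); (150/17, 76/17) → (150/17, 376/17); (-40/17, -1/17) → (-40/17, -81/17); (13/17, 22/17) → (13/17, 48/17)
T5 scale by (-2, 1/2): (-172/17, -435/17) → (344/17, -435/34); (203/17, 505/17) → (-406/17, 505/34); (150/17, 376/17) → (-300/17, 188/17); (-40/17, -81/17) → (80/17, -81/34); (13/17, 48/17) → (-26/17, 24/17)
T6 translate by (-4, 3): (344/17, -435/34) → (276/17, -333/34); (-406/17, 505/34) → (-474/17, 607/34); (-300/17, 188/17) → (-368/17, 239/17); (80/17, -81/34) → (12/17, 21/34); (-26/17, 24/17) → (-94/17, 75/17)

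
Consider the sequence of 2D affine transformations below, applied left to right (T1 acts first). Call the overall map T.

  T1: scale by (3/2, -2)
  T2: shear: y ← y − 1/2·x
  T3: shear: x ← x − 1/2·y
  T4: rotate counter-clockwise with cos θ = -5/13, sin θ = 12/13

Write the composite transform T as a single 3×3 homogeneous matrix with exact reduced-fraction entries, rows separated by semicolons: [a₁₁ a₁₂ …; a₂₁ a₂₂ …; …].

T = [-3/104 19/13 0; 105/52 22/13 0; 0 0 1]

T1 = [3/2 0 0; 0 -2 0; 0 0 1]
T2·T1 = [3/2 0 0; -3/4 -2 0; 0 0 1]
T3·…·T1 = [15/8 1 0; -3/4 -2 0; 0 0 1]
T4·…·T1 = [-3/104 19/13 0; 105/52 22/13 0; 0 0 1]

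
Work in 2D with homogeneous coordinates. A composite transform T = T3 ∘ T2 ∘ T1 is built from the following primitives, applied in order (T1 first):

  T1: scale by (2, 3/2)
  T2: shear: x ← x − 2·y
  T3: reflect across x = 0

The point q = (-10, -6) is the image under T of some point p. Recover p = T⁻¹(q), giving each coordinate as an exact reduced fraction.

T1 = [2 0 0; 0 3/2 0; 0 0 1]
T2·T1 = [2 -3 0; 0 3/2 0; 0 0 1]
T3·…·T1 = [-2 3 0; 0 3/2 0; 0 0 1]
det M = -3; M⁻¹ = [-1/2 1 0; 0 2/3 0; 0 0 1]
M⁻¹ · (-10, -6)ᵀ = (-1, -4)ᵀ

p = (-1, -4)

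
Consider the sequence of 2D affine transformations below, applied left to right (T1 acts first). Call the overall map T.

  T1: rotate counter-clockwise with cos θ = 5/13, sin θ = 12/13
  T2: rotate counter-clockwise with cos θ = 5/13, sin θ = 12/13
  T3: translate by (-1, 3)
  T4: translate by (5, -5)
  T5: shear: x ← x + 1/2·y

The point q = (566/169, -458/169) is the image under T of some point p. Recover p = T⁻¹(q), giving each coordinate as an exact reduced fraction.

T1 = [5/13 -12/13 0; 12/13 5/13 0; 0 0 1]
T2·T1 = [-119/169 -120/169 0; 120/169 -119/169 0; 0 0 1]
T3·…·T1 = [-119/169 -120/169 -1; 120/169 -119/169 3; 0 0 1]
T4·…·T1 = [-119/169 -120/169 4; 120/169 -119/169 -2; 0 0 1]
T5·…·T1 = [-59/169 -359/338 3; 120/169 -119/169 -2; 0 0 1]
det M = 1; M⁻¹ = [-119/169 359/338 716/169; -120/169 -59/169 242/169; 0 0 1]
M⁻¹ · (566/169, -458/169)ᵀ = (-1, 0)ᵀ

p = (-1, 0)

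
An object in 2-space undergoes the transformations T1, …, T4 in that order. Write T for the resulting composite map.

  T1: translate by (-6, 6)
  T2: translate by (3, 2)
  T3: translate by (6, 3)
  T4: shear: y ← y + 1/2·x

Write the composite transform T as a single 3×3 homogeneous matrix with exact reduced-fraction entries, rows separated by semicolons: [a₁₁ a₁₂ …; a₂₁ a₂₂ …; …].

T1 = [1 0 -6; 0 1 6; 0 0 1]
T2·T1 = [1 0 -3; 0 1 8; 0 0 1]
T3·…·T1 = [1 0 3; 0 1 11; 0 0 1]
T4·…·T1 = [1 0 3; 1/2 1 25/2; 0 0 1]

T = [1 0 3; 1/2 1 25/2; 0 0 1]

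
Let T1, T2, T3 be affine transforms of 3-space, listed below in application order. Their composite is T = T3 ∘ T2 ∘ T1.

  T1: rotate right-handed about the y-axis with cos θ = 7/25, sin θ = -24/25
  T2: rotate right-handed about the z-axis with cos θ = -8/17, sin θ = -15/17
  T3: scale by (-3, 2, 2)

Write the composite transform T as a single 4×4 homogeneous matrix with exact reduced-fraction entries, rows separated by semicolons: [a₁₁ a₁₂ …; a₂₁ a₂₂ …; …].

T = [168/425 -45/17 -576/425 0; -42/85 -16/17 144/85 0; 48/25 0 14/25 0; 0 0 0 1]

T1 = [7/25 0 -24/25 0; 0 1 0 0; 24/25 0 7/25 0; 0 0 0 1]
T2·T1 = [-56/425 15/17 192/425 0; -21/85 -8/17 72/85 0; 24/25 0 7/25 0; 0 0 0 1]
T3·…·T1 = [168/425 -45/17 -576/425 0; -42/85 -16/17 144/85 0; 48/25 0 14/25 0; 0 0 0 1]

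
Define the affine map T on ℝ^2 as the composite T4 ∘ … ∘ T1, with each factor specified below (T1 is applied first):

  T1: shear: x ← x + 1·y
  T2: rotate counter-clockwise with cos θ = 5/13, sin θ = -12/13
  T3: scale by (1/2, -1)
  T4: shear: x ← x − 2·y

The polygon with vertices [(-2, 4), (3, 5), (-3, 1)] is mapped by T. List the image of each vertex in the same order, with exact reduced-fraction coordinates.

image vertices: (21/13, 4/13), (-92/13, 71/13), (59/13, -29/13)

T1 shear: x ← x + 1·y: (-2, 4) → (2, 4); (3, 5) → (8, 5); (-3, 1) → (-2, 1)
T2 rotate counter-clockwise with cos θ = 5/13, sin θ = -12/13: (2, 4) → (58/13, -4/13); (8, 5) → (100/13, -71/13); (-2, 1) → (2/13, 29/13)
T3 scale by (1/2, -1): (58/13, -4/13) → (29/13, 4/13); (100/13, -71/13) → (50/13, 71/13); (2/13, 29/13) → (1/13, -29/13)
T4 shear: x ← x − 2·y: (29/13, 4/13) → (21/13, 4/13); (50/13, 71/13) → (-92/13, 71/13); (1/13, -29/13) → (59/13, -29/13)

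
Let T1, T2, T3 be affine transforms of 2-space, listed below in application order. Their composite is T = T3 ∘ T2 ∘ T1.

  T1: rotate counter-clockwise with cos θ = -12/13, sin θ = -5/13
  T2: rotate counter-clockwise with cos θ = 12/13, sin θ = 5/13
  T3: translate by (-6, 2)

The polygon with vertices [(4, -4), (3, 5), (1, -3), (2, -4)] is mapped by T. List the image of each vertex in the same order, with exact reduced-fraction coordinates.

T1 rotate counter-clockwise with cos θ = -12/13, sin θ = -5/13: (4, -4) → (-68/13, 28/13); (3, 5) → (-11/13, -75/13); (1, -3) → (-27/13, 31/13); (2, -4) → (-44/13, 38/13)
T2 rotate counter-clockwise with cos θ = 12/13, sin θ = 5/13: (-68/13, 28/13) → (-956/169, -4/169); (-11/13, -75/13) → (243/169, -955/169); (-27/13, 31/13) → (-479/169, 237/169); (-44/13, 38/13) → (-718/169, 236/169)
T3 translate by (-6, 2): (-956/169, -4/169) → (-1970/169, 334/169); (243/169, -955/169) → (-771/169, -617/169); (-479/169, 237/169) → (-1493/169, 575/169); (-718/169, 236/169) → (-1732/169, 574/169)

image vertices: (-1970/169, 334/169), (-771/169, -617/169), (-1493/169, 575/169), (-1732/169, 574/169)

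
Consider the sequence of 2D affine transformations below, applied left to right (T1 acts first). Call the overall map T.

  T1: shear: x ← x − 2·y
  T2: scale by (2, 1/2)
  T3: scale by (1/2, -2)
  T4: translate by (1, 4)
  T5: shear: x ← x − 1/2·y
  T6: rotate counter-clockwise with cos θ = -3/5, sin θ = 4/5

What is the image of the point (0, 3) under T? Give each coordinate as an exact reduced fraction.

T(p) = (5/2, -5)

T1 shear: x ← x − 2·y: (0, 3) → (-6, 3)
T2 scale by (2, 1/2): (-6, 3) → (-12, 3/2)
T3 scale by (1/2, -2): (-12, 3/2) → (-6, -3)
T4 translate by (1, 4): (-6, -3) → (-5, 1)
T5 shear: x ← x − 1/2·y: (-5, 1) → (-11/2, 1)
T6 rotate counter-clockwise with cos θ = -3/5, sin θ = 4/5: (-11/2, 1) → (5/2, -5)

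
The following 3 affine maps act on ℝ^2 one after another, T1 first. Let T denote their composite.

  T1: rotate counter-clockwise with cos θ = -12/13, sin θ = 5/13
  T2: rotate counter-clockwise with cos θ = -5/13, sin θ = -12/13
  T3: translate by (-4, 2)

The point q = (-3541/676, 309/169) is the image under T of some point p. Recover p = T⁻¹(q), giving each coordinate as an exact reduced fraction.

T1 = [-12/13 -5/13 0; 5/13 -12/13 0; 0 0 1]
T2·T1 = [120/169 -119/169 0; 119/169 120/169 0; 0 0 1]
T3·…·T1 = [120/169 -119/169 -4; 119/169 120/169 2; 0 0 1]
det M = 1; M⁻¹ = [120/169 119/169 242/169; -119/169 120/169 -716/169; 0 0 1]
M⁻¹ · (-3541/676, 309/169)ᵀ = (-1, 3/4)ᵀ

p = (-1, 3/4)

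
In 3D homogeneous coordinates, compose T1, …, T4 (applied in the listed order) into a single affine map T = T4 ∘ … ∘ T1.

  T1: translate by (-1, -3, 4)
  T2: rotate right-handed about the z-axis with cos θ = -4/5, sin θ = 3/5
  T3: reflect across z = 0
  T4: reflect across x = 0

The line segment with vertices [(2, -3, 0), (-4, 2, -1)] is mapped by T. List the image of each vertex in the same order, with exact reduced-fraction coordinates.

image vertices: (-14/5, 27/5, -4), (-23/5, -11/5, -3)

T1 translate by (-1, -3, 4): (2, -3, 0) → (1, -6, 4); (-4, 2, -1) → (-5, -1, 3)
T2 rotate right-handed about the z-axis with cos θ = -4/5, sin θ = 3/5: (1, -6, 4) → (14/5, 27/5, 4); (-5, -1, 3) → (23/5, -11/5, 3)
T3 reflect across z = 0: (14/5, 27/5, 4) → (14/5, 27/5, -4); (23/5, -11/5, 3) → (23/5, -11/5, -3)
T4 reflect across x = 0: (14/5, 27/5, -4) → (-14/5, 27/5, -4); (23/5, -11/5, -3) → (-23/5, -11/5, -3)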